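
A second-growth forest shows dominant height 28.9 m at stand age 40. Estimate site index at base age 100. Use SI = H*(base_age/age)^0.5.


Formula: SI = H_dom * (base_age / age)^0.5
Age ratio = 100 / 40 = 2.5
sqrt(age_ratio) = 1.58114
SI = 28.9 * 1.58114 = 45.7 m

45.7


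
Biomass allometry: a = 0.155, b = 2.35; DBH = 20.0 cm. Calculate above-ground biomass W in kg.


Formula: W = a * DBH^b  (allometric power law)
DBH^b = 20.0^2.35 = 1141.3543
W = 0.155 * 1141.3543 = 176.9 kg

176.9


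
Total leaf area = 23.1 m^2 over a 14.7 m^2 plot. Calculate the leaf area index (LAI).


Formula: LAI = total leaf area / ground area  (dimensionless)
LAI = 23.1 m^2 / 14.7 m^2
LAI = 1.57

1.57


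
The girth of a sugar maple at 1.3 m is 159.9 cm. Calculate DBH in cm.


Formula: DBH = C / pi
DBH = 159.9 / pi
pi = 3.14159...
DBH = 50.9 cm

50.9


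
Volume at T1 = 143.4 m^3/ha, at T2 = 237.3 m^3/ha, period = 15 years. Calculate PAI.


Formula: PAI = (V_T2 - V_T1) / (T2 - T1)
Volume increment = 237.3 - 143.4 = 93.9 m^3/ha
PAI = 93.9 / 15 = 6.26 m^3/ha/year

6.26


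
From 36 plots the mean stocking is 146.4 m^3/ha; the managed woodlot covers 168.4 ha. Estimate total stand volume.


Formula: Total Volume = Mean Volume per ha * Total Area
Total Volume = 146.4 m^3/ha * 168.4 ha
Total Volume = 24654 m^3

24654


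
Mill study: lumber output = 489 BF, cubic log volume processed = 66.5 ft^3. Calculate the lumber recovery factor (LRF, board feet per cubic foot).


Formula: LRF = Lumber Output (BF) / Log Input (ft^3)
LRF = 489 BF / 66.5 ft^3
LRF = 7.35 BF/ft^3

7.35


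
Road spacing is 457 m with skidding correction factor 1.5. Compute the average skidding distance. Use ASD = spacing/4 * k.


Formula: ASD = (spacing / 4) * correction
Uncorrected distance = spacing / 4 = 457 / 4 = 114.25 m
ASD = 114.25 * 1.5 = 171 m

171


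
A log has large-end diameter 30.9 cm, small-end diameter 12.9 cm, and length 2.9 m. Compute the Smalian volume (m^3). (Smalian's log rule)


Smalian: V = (A1 + A2)/2 * L,  A = pi*(D/200)^2
A1 = pi*(30.9/200)^2 = 0.074991 m^2
A2 = pi*(12.9/200)^2 = 0.01307 m^2
V = (0.074991+0.01307)/2*2.9 = 0.1277 m^3

0.1277


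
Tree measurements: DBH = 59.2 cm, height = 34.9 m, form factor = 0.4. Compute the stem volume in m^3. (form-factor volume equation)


Formula: V = pi * (DBH/200)^2 * H * ff
Radius = DBH/200 = 59.2/200 = 0.296 m
Radius^2 = 0.296^2 = 0.087616 m^2
V = pi * 0.087616 * 34.9 * 0.4
V = 3.843 m^3

3.843


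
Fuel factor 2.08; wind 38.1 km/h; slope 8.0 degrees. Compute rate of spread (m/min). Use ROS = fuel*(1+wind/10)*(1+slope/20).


Formula: ROS = fuel * (1 + wind/10) * (1 + slope/20)
Wind factor = 1 + 38.1/10 = 4.81
Slope factor = 1 + 8.0/20 = 1.4
ROS = 2.08 * 4.81 * 1.4 = 14.01 m/min

14.01


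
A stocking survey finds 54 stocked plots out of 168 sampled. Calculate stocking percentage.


Formula: Stocking % = stocked plots / total plots * 100
Stocking = 54 / 168 * 100
Stocking = 0.3214 * 100 = 32.1%

32.1


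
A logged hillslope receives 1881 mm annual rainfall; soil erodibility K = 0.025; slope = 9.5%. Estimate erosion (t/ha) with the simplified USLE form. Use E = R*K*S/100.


Formula: E = R * K * S / 100  (simplified USLE)
R * K = 1881 * 0.025 = 47.025
E = 47.025 * 9.5 / 100 = 4.47 t/ha

4.47


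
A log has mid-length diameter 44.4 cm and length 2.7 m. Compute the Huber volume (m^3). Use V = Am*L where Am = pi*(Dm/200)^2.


Huber: V = Am * L,  Am = pi*(Dm/200)^2
Am = pi*(44.4/200)^2 = 0.15483 m^2
V = 0.15483*2.7 = 0.418 m^3

0.418


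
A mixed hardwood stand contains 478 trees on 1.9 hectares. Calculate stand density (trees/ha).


Formula: Stand Density = N_trees / Area_ha
Density = 478 trees / 1.9 ha
Density = 252 trees/ha

252


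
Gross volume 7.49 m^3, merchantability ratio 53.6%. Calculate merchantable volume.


Formula: MV = V_total * (merchantable_pct / 100)
Merchantable fraction = 53.6% / 100 = 0.536
MV = 7.49 m^3 * 0.536 = 4.015 m^3

4.015


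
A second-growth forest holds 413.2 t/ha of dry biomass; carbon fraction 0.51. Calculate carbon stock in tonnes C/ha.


Formula: Carbon Stock = Biomass * Carbon Fraction
C = 413.2 t/ha * 0.51
C = 210.7 t C/ha

210.7


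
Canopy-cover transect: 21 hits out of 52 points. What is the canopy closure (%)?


Formula: Canopy closure = covered points / total points * 100
Closure = 21 / 52 * 100
Closure = 0.4038 * 100 = 40.4%

40.4


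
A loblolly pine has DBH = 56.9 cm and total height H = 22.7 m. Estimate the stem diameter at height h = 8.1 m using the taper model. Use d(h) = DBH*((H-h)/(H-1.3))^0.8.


Taper: d(h) = DBH * ((H - h) / (H - 1.3))^0.8
Numerator = H - h = 22.7 - 8.1 = 14.6 m
Denominator = H - 1.3 = 22.7 - 1.3 = 21.4 m
Ratio = 14.6 / 21.4 = 0.68224
d = 56.9 * 0.68224^0.8 = 41.9 cm

41.9


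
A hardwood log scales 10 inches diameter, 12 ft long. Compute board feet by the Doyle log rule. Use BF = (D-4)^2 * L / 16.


Doyle: BF = (D - 4)^2 * L / 16
Adjusted diameter = 10 - 4 = 6 in
(D-4)^2 = 6^2 = 36
BF = 36 * 12 / 16 = 27 BF

27


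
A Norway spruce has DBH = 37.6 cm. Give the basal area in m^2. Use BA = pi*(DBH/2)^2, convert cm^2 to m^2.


Formula: BA = pi * (DBH/2)^2 / 10000  (cm^2 to m^2)
Radius = DBH/2 = 37.6/2 = 18.8 cm
BA = pi * 18.8^2 / 10000
   = 1110.3645 cm^2 / 10000
   = 0.111 m^2

0.111


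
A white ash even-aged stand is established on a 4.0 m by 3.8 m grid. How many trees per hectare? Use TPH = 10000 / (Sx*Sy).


Formula: TPH = 10000 m^2/ha / (spacing_x * spacing_y)
Area per tree = 4.0 m * 3.8 m = 15.2 m^2
TPH = 10000 / 15.2 = 658 trees/ha

658


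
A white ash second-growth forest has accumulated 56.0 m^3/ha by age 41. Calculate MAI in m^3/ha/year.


Formula: MAI = Total Volume / Stand Age
MAI = 56.0 m^3/ha / 41 years
MAI = 1.37 m^3/ha/year

1.37


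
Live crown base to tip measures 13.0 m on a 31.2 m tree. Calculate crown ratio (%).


Formula: Crown Ratio = (Crown Length / Total Height) * 100
CR = (13.0 m / 31.2 m) * 100
CR = 0.4167 * 100 = 41.7%

41.7


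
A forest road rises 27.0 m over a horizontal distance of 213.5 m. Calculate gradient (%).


Formula: Gradient = rise / run * 100
Gradient = 27.0 / 213.5 * 100 = 12.6%

12.6


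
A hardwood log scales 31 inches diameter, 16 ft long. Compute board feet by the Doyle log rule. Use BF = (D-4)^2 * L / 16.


Doyle: BF = (D - 4)^2 * L / 16
Adjusted diameter = 31 - 4 = 27 in
(D-4)^2 = 27^2 = 729
BF = 729 * 16 / 16 = 729 BF

729


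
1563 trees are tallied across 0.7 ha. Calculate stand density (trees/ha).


Formula: Stand Density = N_trees / Area_ha
Density = 1563 trees / 0.7 ha
Density = 2233 trees/ha

2233


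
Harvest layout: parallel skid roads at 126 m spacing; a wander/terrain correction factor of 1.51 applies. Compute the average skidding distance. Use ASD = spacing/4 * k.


Formula: ASD = (spacing / 4) * correction
Uncorrected distance = spacing / 4 = 126 / 4 = 31.5 m
ASD = 31.5 * 1.51 = 48 m

48


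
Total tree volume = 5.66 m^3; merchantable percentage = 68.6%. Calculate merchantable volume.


Formula: MV = V_total * (merchantable_pct / 100)
Merchantable fraction = 68.6% / 100 = 0.686
MV = 5.66 m^3 * 0.686 = 3.883 m^3

3.883


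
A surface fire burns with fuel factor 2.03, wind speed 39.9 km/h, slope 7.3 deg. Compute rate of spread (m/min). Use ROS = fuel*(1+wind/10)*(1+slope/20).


Formula: ROS = fuel * (1 + wind/10) * (1 + slope/20)
Wind factor = 1 + 39.9/10 = 4.99
Slope factor = 1 + 7.3/20 = 1.365
ROS = 2.03 * 4.99 * 1.365 = 13.83 m/min

13.83


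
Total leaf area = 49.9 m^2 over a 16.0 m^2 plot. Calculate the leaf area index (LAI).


Formula: LAI = total leaf area / ground area  (dimensionless)
LAI = 49.9 m^2 / 16.0 m^2
LAI = 3.12

3.12


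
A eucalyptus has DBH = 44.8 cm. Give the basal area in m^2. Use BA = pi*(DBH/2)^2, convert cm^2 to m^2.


Formula: BA = pi * (DBH/2)^2 / 10000  (cm^2 to m^2)
Radius = DBH/2 = 44.8/2 = 22.4 cm
BA = pi * 22.4^2 / 10000
   = 1576.3255 cm^2 / 10000
   = 0.1576 m^2

0.1576


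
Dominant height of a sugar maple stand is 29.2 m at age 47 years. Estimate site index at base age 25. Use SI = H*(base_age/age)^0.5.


Formula: SI = H_dom * (base_age / age)^0.5
Age ratio = 25 / 47 = 0.53191
sqrt(age_ratio) = 0.72932
SI = 29.2 * 0.72932 = 21.3 m

21.3


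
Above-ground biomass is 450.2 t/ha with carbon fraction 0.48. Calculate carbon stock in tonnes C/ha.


Formula: Carbon Stock = Biomass * Carbon Fraction
C = 450.2 t/ha * 0.48
C = 216.1 t C/ha

216.1


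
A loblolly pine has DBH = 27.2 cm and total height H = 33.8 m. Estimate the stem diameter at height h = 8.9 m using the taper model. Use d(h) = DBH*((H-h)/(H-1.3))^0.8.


Taper: d(h) = DBH * ((H - h) / (H - 1.3))^0.8
Numerator = H - h = 33.8 - 8.9 = 24.9 m
Denominator = H - 1.3 = 33.8 - 1.3 = 32.5 m
Ratio = 24.9 / 32.5 = 0.76615
d = 27.2 * 0.76615^0.8 = 22.0 cm

22.0


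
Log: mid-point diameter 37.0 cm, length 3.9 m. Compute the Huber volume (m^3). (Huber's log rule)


Huber: V = Am * L,  Am = pi*(Dm/200)^2
Am = pi*(37.0/200)^2 = 0.107521 m^2
V = 0.107521*3.9 = 0.4193 m^3

0.4193


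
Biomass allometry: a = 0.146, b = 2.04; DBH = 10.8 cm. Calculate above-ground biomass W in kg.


Formula: W = a * DBH^b  (allometric power law)
DBH^b = 10.8^2.04 = 128.2875
W = 0.146 * 128.2875 = 18.7 kg

18.7


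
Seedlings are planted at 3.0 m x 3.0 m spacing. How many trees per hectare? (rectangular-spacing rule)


Formula: TPH = 10000 m^2/ha / (spacing_x * spacing_y)
Area per tree = 3.0 m * 3.0 m = 9.0 m^2
TPH = 10000 / 9.0 = 1111 trees/ha

1111


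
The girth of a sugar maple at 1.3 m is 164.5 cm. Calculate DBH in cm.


Formula: DBH = C / pi
DBH = 164.5 / pi
pi = 3.14159...
DBH = 52.4 cm

52.4


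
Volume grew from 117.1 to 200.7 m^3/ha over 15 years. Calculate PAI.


Formula: PAI = (V_T2 - V_T1) / (T2 - T1)
Volume increment = 200.7 - 117.1 = 83.6 m^3/ha
PAI = 83.6 / 15 = 5.57 m^3/ha/year

5.57


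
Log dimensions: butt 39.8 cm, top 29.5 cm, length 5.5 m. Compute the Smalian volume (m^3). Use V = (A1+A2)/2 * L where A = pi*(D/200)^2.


Smalian: V = (A1 + A2)/2 * L,  A = pi*(D/200)^2
A1 = pi*(39.8/200)^2 = 0.12441 m^2
A2 = pi*(29.5/200)^2 = 0.068349 m^2
V = (0.12441+0.068349)/2*5.5 = 0.5301 m^3

0.5301


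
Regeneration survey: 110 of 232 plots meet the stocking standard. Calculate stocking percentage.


Formula: Stocking % = stocked plots / total plots * 100
Stocking = 110 / 232 * 100
Stocking = 0.4741 * 100 = 47.4%

47.4


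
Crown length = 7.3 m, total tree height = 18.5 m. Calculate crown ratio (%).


Formula: Crown Ratio = (Crown Length / Total Height) * 100
CR = (7.3 m / 18.5 m) * 100
CR = 0.3946 * 100 = 39.5%

39.5


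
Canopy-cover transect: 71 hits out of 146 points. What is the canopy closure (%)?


Formula: Canopy closure = covered points / total points * 100
Closure = 71 / 146 * 100
Closure = 0.4863 * 100 = 48.6%

48.6


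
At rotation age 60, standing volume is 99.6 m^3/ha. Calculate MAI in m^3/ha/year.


Formula: MAI = Total Volume / Stand Age
MAI = 99.6 m^3/ha / 60 years
MAI = 1.66 m^3/ha/year

1.66


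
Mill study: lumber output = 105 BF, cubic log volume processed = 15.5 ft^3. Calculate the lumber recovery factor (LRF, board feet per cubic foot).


Formula: LRF = Lumber Output (BF) / Log Input (ft^3)
LRF = 105 BF / 15.5 ft^3
LRF = 6.77 BF/ft^3

6.77


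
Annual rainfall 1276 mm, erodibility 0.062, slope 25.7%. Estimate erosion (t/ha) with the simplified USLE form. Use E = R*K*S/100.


Formula: E = R * K * S / 100  (simplified USLE)
R * K = 1276 * 0.062 = 79.112
E = 79.112 * 25.7 / 100 = 20.33 t/ha

20.33


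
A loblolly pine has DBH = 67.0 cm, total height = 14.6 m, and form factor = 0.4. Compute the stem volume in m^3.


Formula: V = pi * (DBH/200)^2 * H * ff
Radius = DBH/200 = 67.0/200 = 0.335 m
Radius^2 = 0.335^2 = 0.112225 m^2
V = pi * 0.112225 * 14.6 * 0.4
V = 2.059 m^3

2.059


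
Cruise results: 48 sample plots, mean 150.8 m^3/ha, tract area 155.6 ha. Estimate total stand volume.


Formula: Total Volume = Mean Volume per ha * Total Area
Total Volume = 150.8 m^3/ha * 155.6 ha
Total Volume = 23464 m^3

23464


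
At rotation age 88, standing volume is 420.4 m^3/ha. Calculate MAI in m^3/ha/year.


Formula: MAI = Total Volume / Stand Age
MAI = 420.4 m^3/ha / 88 years
MAI = 4.78 m^3/ha/year

4.78


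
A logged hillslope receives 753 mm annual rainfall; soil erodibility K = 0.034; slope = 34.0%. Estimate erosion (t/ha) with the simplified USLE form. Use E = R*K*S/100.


Formula: E = R * K * S / 100  (simplified USLE)
R * K = 753 * 0.034 = 25.602
E = 25.602 * 34.0 / 100 = 8.7 t/ha

8.7


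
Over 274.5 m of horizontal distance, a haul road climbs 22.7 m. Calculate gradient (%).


Formula: Gradient = rise / run * 100
Gradient = 22.7 / 274.5 * 100 = 8.3%

8.3


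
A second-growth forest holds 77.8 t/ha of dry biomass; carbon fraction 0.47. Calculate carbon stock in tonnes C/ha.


Formula: Carbon Stock = Biomass * Carbon Fraction
C = 77.8 t/ha * 0.47
C = 36.6 t C/ha

36.6


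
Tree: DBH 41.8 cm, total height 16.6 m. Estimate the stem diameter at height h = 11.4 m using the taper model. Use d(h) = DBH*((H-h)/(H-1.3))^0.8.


Taper: d(h) = DBH * ((H - h) / (H - 1.3))^0.8
Numerator = H - h = 16.6 - 11.4 = 5.2 m
Denominator = H - 1.3 = 16.6 - 1.3 = 15.3 m
Ratio = 5.2 / 15.3 = 0.33987
d = 41.8 * 0.33987^0.8 = 17.6 cm

17.6


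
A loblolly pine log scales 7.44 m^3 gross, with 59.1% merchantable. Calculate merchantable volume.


Formula: MV = V_total * (merchantable_pct / 100)
Merchantable fraction = 59.1% / 100 = 0.591
MV = 7.44 m^3 * 0.591 = 4.397 m^3

4.397


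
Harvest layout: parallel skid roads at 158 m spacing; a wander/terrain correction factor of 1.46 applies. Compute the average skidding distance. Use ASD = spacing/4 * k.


Formula: ASD = (spacing / 4) * correction
Uncorrected distance = spacing / 4 = 158 / 4 = 39.5 m
ASD = 39.5 * 1.46 = 58 m

58


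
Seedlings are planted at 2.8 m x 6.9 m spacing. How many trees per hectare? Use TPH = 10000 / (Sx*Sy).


Formula: TPH = 10000 m^2/ha / (spacing_x * spacing_y)
Area per tree = 2.8 m * 6.9 m = 19.32 m^2
TPH = 10000 / 19.32 = 518 trees/ha

518


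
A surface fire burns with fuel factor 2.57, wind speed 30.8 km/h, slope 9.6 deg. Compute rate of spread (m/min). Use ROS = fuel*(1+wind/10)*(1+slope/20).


Formula: ROS = fuel * (1 + wind/10) * (1 + slope/20)
Wind factor = 1 + 30.8/10 = 4.08
Slope factor = 1 + 9.6/20 = 1.48
ROS = 2.57 * 4.08 * 1.48 = 15.52 m/min

15.52


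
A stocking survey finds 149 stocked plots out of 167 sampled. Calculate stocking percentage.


Formula: Stocking % = stocked plots / total plots * 100
Stocking = 149 / 167 * 100
Stocking = 0.8922 * 100 = 89.2%

89.2


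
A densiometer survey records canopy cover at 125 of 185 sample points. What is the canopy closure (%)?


Formula: Canopy closure = covered points / total points * 100
Closure = 125 / 185 * 100
Closure = 0.6757 * 100 = 67.6%

67.6


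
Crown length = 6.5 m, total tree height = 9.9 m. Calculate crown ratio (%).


Formula: Crown Ratio = (Crown Length / Total Height) * 100
CR = (6.5 m / 9.9 m) * 100
CR = 0.6566 * 100 = 65.7%

65.7


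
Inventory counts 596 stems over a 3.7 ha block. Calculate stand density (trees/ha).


Formula: Stand Density = N_trees / Area_ha
Density = 596 trees / 3.7 ha
Density = 161 trees/ha

161


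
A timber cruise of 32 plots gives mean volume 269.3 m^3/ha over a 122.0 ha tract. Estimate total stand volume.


Formula: Total Volume = Mean Volume per ha * Total Area
Total Volume = 269.3 m^3/ha * 122.0 ha
Total Volume = 32855 m^3

32855


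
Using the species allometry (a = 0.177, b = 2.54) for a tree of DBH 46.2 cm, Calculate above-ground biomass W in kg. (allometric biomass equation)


Formula: W = a * DBH^b  (allometric power law)
DBH^b = 46.2^2.54 = 16911.8305
W = 0.177 * 16911.8305 = 2993.4 kg

2993.4


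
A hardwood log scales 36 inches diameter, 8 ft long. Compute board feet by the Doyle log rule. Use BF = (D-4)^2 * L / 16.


Doyle: BF = (D - 4)^2 * L / 16
Adjusted diameter = 36 - 4 = 32 in
(D-4)^2 = 32^2 = 1024
BF = 1024 * 8 / 16 = 512 BF

512


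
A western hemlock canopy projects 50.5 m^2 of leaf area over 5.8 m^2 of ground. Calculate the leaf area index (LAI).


Formula: LAI = total leaf area / ground area  (dimensionless)
LAI = 50.5 m^2 / 5.8 m^2
LAI = 8.71

8.71


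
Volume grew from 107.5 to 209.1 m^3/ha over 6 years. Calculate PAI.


Formula: PAI = (V_T2 - V_T1) / (T2 - T1)
Volume increment = 209.1 - 107.5 = 101.6 m^3/ha
PAI = 101.6 / 6 = 16.93 m^3/ha/year

16.93


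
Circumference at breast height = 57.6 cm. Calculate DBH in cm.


Formula: DBH = C / pi
DBH = 57.6 / pi
pi = 3.14159...
DBH = 18.3 cm

18.3


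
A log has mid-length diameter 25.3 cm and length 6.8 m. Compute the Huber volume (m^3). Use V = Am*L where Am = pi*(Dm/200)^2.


Huber: V = Am * L,  Am = pi*(Dm/200)^2
Am = pi*(25.3/200)^2 = 0.050273 m^2
V = 0.050273*6.8 = 0.3419 m^3

0.3419


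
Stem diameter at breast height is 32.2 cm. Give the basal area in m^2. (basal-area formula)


Formula: BA = pi * (DBH/2)^2 / 10000  (cm^2 to m^2)
Radius = DBH/2 = 32.2/2 = 16.1 cm
BA = pi * 16.1^2 / 10000
   = 814.3322 cm^2 / 10000
   = 0.0814 m^2

0.0814


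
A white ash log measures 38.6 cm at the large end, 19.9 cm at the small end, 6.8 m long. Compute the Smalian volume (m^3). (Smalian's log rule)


Smalian: V = (A1 + A2)/2 * L,  A = pi*(D/200)^2
A1 = pi*(38.6/200)^2 = 0.117021 m^2
A2 = pi*(19.9/200)^2 = 0.031103 m^2
V = (0.117021+0.031103)/2*6.8 = 0.5036 m^3

0.5036


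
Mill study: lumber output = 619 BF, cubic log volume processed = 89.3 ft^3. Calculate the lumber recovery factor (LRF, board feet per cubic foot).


Formula: LRF = Lumber Output (BF) / Log Input (ft^3)
LRF = 619 BF / 89.3 ft^3
LRF = 6.93 BF/ft^3

6.93


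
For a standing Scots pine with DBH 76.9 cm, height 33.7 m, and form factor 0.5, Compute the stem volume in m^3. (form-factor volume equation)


Formula: V = pi * (DBH/200)^2 * H * ff
Radius = DBH/200 = 76.9/200 = 0.3845 m
Radius^2 = 0.3845^2 = 0.14784025 m^2
V = pi * 0.14784025 * 33.7 * 0.5
V = 7.826 m^3

7.826


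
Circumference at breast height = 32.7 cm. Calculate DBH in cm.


Formula: DBH = C / pi
DBH = 32.7 / pi
pi = 3.14159...
DBH = 10.4 cm

10.4


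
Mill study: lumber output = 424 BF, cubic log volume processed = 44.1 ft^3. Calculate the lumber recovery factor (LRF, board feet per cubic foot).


Formula: LRF = Lumber Output (BF) / Log Input (ft^3)
LRF = 424 BF / 44.1 ft^3
LRF = 9.61 BF/ft^3

9.61


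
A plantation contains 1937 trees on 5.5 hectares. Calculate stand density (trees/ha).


Formula: Stand Density = N_trees / Area_ha
Density = 1937 trees / 5.5 ha
Density = 352 trees/ha

352


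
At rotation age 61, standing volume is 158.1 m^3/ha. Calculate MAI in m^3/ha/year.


Formula: MAI = Total Volume / Stand Age
MAI = 158.1 m^3/ha / 61 years
MAI = 2.59 m^3/ha/year

2.59


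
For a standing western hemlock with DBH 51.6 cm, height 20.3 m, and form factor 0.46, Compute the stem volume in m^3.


Formula: V = pi * (DBH/200)^2 * H * ff
Radius = DBH/200 = 51.6/200 = 0.258 m
Radius^2 = 0.258^2 = 0.066564 m^2
V = pi * 0.066564 * 20.3 * 0.46
V = 1.953 m^3

1.953


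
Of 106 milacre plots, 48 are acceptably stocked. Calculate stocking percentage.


Formula: Stocking % = stocked plots / total plots * 100
Stocking = 48 / 106 * 100
Stocking = 0.4528 * 100 = 45.3%

45.3


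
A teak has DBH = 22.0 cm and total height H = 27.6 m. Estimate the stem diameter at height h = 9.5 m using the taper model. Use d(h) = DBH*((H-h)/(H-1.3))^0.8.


Taper: d(h) = DBH * ((H - h) / (H - 1.3))^0.8
Numerator = H - h = 27.6 - 9.5 = 18.1 m
Denominator = H - 1.3 = 27.6 - 1.3 = 26.3 m
Ratio = 18.1 / 26.3 = 0.68821
d = 22.0 * 0.68821^0.8 = 16.3 cm

16.3


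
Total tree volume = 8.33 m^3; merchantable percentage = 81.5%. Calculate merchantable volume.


Formula: MV = V_total * (merchantable_pct / 100)
Merchantable fraction = 81.5% / 100 = 0.815
MV = 8.33 m^3 * 0.815 = 6.789 m^3

6.789


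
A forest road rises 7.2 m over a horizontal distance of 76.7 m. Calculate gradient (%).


Formula: Gradient = rise / run * 100
Gradient = 7.2 / 76.7 * 100 = 9.4%

9.4


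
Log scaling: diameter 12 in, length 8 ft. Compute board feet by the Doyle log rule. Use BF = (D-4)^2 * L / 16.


Doyle: BF = (D - 4)^2 * L / 16
Adjusted diameter = 12 - 4 = 8 in
(D-4)^2 = 8^2 = 64
BF = 64 * 8 / 16 = 32 BF

32


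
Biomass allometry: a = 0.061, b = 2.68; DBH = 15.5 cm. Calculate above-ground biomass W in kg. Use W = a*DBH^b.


Formula: W = a * DBH^b  (allometric power law)
DBH^b = 15.5^2.68 = 1549.1339
W = 0.061 * 1549.1339 = 94.5 kg

94.5


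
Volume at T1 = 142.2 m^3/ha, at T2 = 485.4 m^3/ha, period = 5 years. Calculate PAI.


Formula: PAI = (V_T2 - V_T1) / (T2 - T1)
Volume increment = 485.4 - 142.2 = 343.2 m^3/ha
PAI = 343.2 / 5 = 68.64 m^3/ha/year

68.64


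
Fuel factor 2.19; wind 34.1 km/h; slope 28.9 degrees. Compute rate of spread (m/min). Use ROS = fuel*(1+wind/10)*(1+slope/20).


Formula: ROS = fuel * (1 + wind/10) * (1 + slope/20)
Wind factor = 1 + 34.1/10 = 4.41
Slope factor = 1 + 28.9/20 = 2.445
ROS = 2.19 * 4.41 * 2.445 = 23.61 m/min

23.61


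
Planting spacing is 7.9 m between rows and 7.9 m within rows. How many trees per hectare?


Formula: TPH = 10000 m^2/ha / (spacing_x * spacing_y)
Area per tree = 7.9 m * 7.9 m = 62.41 m^2
TPH = 10000 / 62.41 = 160 trees/ha

160


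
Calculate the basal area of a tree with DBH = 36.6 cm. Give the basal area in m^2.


Formula: BA = pi * (DBH/2)^2 / 10000  (cm^2 to m^2)
Radius = DBH/2 = 36.6/2 = 18.3 cm
BA = pi * 18.3^2 / 10000
   = 1052.088 cm^2 / 10000
   = 0.1052 m^2

0.1052


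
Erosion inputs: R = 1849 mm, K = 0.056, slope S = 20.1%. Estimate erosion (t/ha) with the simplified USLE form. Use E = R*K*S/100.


Formula: E = R * K * S / 100  (simplified USLE)
R * K = 1849 * 0.056 = 103.544
E = 103.544 * 20.1 / 100 = 20.81 t/ha

20.81


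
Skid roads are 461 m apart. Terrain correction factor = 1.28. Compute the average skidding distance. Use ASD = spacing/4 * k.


Formula: ASD = (spacing / 4) * correction
Uncorrected distance = spacing / 4 = 461 / 4 = 115.25 m
ASD = 115.25 * 1.28 = 148 m

148


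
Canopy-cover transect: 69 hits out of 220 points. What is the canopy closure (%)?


Formula: Canopy closure = covered points / total points * 100
Closure = 69 / 220 * 100
Closure = 0.3136 * 100 = 31.4%

31.4


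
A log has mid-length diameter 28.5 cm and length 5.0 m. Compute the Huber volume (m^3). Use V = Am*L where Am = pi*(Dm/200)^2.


Huber: V = Am * L,  Am = pi*(Dm/200)^2
Am = pi*(28.5/200)^2 = 0.063794 m^2
V = 0.063794*5.0 = 0.319 m^3

0.319


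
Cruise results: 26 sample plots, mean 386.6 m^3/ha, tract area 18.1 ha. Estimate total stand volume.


Formula: Total Volume = Mean Volume per ha * Total Area
Total Volume = 386.6 m^3/ha * 18.1 ha
Total Volume = 6997 m^3

6997


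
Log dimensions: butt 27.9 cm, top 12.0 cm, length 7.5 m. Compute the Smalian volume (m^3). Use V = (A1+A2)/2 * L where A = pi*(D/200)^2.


Smalian: V = (A1 + A2)/2 * L,  A = pi*(D/200)^2
A1 = pi*(27.9/200)^2 = 0.061136 m^2
A2 = pi*(12.0/200)^2 = 0.01131 m^2
V = (0.061136+0.01131)/2*7.5 = 0.2717 m^3

0.2717


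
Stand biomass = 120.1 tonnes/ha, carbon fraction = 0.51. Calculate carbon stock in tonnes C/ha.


Formula: Carbon Stock = Biomass * Carbon Fraction
C = 120.1 t/ha * 0.51
C = 61.3 t C/ha

61.3


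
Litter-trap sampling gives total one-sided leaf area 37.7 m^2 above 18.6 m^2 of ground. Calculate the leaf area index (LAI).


Formula: LAI = total leaf area / ground area  (dimensionless)
LAI = 37.7 m^2 / 18.6 m^2
LAI = 2.03

2.03


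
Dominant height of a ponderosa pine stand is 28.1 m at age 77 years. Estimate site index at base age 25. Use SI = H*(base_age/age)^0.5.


Formula: SI = H_dom * (base_age / age)^0.5
Age ratio = 25 / 77 = 0.32468
sqrt(age_ratio) = 0.5698
SI = 28.1 * 0.5698 = 16.0 m

16.0


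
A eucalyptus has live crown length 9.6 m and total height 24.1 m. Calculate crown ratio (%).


Formula: Crown Ratio = (Crown Length / Total Height) * 100
CR = (9.6 m / 24.1 m) * 100
CR = 0.3983 * 100 = 39.8%

39.8


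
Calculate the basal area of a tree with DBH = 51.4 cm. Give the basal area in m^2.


Formula: BA = pi * (DBH/2)^2 / 10000  (cm^2 to m^2)
Radius = DBH/2 = 51.4/2 = 25.7 cm
BA = pi * 25.7^2 / 10000
   = 2074.9905 cm^2 / 10000
   = 0.2075 m^2

0.2075


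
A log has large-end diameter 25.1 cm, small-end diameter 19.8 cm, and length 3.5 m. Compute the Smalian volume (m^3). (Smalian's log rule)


Smalian: V = (A1 + A2)/2 * L,  A = pi*(D/200)^2
A1 = pi*(25.1/200)^2 = 0.049481 m^2
A2 = pi*(19.8/200)^2 = 0.030791 m^2
V = (0.049481+0.030791)/2*3.5 = 0.1405 m^3

0.1405


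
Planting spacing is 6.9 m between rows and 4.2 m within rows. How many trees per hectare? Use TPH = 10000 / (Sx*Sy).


Formula: TPH = 10000 m^2/ha / (spacing_x * spacing_y)
Area per tree = 6.9 m * 4.2 m = 28.98 m^2
TPH = 10000 / 28.98 = 345 trees/ha

345


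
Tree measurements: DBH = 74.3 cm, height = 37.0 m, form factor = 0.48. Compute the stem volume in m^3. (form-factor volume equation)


Formula: V = pi * (DBH/200)^2 * H * ff
Radius = DBH/200 = 74.3/200 = 0.3715 m
Radius^2 = 0.3715^2 = 0.13801225 m^2
V = pi * 0.13801225 * 37.0 * 0.48
V = 7.7 m^3

7.7


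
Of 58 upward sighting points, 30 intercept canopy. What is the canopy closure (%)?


Formula: Canopy closure = covered points / total points * 100
Closure = 30 / 58 * 100
Closure = 0.5172 * 100 = 51.7%

51.7


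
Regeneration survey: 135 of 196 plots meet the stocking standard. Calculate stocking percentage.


Formula: Stocking % = stocked plots / total plots * 100
Stocking = 135 / 196 * 100
Stocking = 0.6888 * 100 = 68.9%

68.9


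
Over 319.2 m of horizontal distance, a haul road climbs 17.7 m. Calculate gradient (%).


Formula: Gradient = rise / run * 100
Gradient = 17.7 / 319.2 * 100 = 5.5%

5.5


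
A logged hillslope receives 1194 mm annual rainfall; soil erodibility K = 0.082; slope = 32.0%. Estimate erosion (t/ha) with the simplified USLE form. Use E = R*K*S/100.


Formula: E = R * K * S / 100  (simplified USLE)
R * K = 1194 * 0.082 = 97.908
E = 97.908 * 32.0 / 100 = 31.33 t/ha

31.33


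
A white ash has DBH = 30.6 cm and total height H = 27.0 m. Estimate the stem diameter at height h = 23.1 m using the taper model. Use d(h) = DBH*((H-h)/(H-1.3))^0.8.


Taper: d(h) = DBH * ((H - h) / (H - 1.3))^0.8
Numerator = H - h = 27.0 - 23.1 = 3.9 m
Denominator = H - 1.3 = 27.0 - 1.3 = 25.7 m
Ratio = 3.9 / 25.7 = 0.15175
d = 30.6 * 0.15175^0.8 = 6.8 cm

6.8


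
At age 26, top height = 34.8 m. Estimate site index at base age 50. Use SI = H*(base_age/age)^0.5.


Formula: SI = H_dom * (base_age / age)^0.5
Age ratio = 50 / 26 = 1.92308
sqrt(age_ratio) = 1.38675
SI = 34.8 * 1.38675 = 48.3 m

48.3


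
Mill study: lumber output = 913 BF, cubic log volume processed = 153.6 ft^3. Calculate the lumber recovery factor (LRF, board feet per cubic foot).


Formula: LRF = Lumber Output (BF) / Log Input (ft^3)
LRF = 913 BF / 153.6 ft^3
LRF = 5.94 BF/ft^3

5.94


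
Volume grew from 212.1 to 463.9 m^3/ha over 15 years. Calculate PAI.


Formula: PAI = (V_T2 - V_T1) / (T2 - T1)
Volume increment = 463.9 - 212.1 = 251.8 m^3/ha
PAI = 251.8 / 15 = 16.79 m^3/ha/year

16.79


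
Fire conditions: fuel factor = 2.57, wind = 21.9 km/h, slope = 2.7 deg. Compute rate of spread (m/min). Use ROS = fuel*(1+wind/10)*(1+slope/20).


Formula: ROS = fuel * (1 + wind/10) * (1 + slope/20)
Wind factor = 1 + 21.9/10 = 3.19
Slope factor = 1 + 2.7/20 = 1.135
ROS = 2.57 * 3.19 * 1.135 = 9.31 m/min

9.31


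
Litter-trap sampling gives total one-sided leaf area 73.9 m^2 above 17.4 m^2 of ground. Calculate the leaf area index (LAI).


Formula: LAI = total leaf area / ground area  (dimensionless)
LAI = 73.9 m^2 / 17.4 m^2
LAI = 4.25

4.25


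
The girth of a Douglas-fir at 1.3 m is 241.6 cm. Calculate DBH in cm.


Formula: DBH = C / pi
DBH = 241.6 / pi
pi = 3.14159...
DBH = 76.9 cm

76.9


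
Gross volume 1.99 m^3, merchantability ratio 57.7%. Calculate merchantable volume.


Formula: MV = V_total * (merchantable_pct / 100)
Merchantable fraction = 57.7% / 100 = 0.577
MV = 1.99 m^3 * 0.577 = 1.148 m^3

1.148


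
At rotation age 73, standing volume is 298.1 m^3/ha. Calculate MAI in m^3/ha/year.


Formula: MAI = Total Volume / Stand Age
MAI = 298.1 m^3/ha / 73 years
MAI = 4.08 m^3/ha/year

4.08


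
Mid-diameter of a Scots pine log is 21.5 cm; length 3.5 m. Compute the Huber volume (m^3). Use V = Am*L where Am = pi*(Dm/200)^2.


Huber: V = Am * L,  Am = pi*(Dm/200)^2
Am = pi*(21.5/200)^2 = 0.036305 m^2
V = 0.036305*3.5 = 0.1271 m^3

0.1271


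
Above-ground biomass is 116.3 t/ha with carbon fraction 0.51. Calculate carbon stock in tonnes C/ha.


Formula: Carbon Stock = Biomass * Carbon Fraction
C = 116.3 t/ha * 0.51
C = 59.3 t C/ha

59.3


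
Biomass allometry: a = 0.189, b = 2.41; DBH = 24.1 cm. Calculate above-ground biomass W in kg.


Formula: W = a * DBH^b  (allometric power law)
DBH^b = 24.1^2.41 = 2141.2189
W = 0.189 * 2141.2189 = 404.7 kg

404.7


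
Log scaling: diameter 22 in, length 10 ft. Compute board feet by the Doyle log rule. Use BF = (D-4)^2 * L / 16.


Doyle: BF = (D - 4)^2 * L / 16
Adjusted diameter = 22 - 4 = 18 in
(D-4)^2 = 18^2 = 324
BF = 324 * 10 / 16 = 203 BF

203


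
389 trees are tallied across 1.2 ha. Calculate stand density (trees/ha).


Formula: Stand Density = N_trees / Area_ha
Density = 389 trees / 1.2 ha
Density = 324 trees/ha

324


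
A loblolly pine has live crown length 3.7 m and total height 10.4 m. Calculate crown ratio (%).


Formula: Crown Ratio = (Crown Length / Total Height) * 100
CR = (3.7 m / 10.4 m) * 100
CR = 0.3558 * 100 = 35.6%

35.6


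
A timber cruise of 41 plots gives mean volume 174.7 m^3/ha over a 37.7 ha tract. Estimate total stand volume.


Formula: Total Volume = Mean Volume per ha * Total Area
Total Volume = 174.7 m^3/ha * 37.7 ha
Total Volume = 6586 m^3

6586


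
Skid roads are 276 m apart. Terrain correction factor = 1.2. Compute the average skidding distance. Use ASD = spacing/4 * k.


Formula: ASD = (spacing / 4) * correction
Uncorrected distance = spacing / 4 = 276 / 4 = 69 m
ASD = 69 * 1.2 = 83 m

83


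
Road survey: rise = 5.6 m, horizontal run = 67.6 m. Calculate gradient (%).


Formula: Gradient = rise / run * 100
Gradient = 5.6 / 67.6 * 100 = 8.3%

8.3


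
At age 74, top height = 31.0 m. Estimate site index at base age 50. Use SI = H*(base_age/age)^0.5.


Formula: SI = H_dom * (base_age / age)^0.5
Age ratio = 50 / 74 = 0.67568
sqrt(age_ratio) = 0.82199
SI = 31.0 * 0.82199 = 25.5 m

25.5


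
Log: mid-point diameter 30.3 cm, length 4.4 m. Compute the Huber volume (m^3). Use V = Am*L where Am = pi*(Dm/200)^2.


Huber: V = Am * L,  Am = pi*(Dm/200)^2
Am = pi*(30.3/200)^2 = 0.072107 m^2
V = 0.072107*4.4 = 0.3173 m^3

0.3173


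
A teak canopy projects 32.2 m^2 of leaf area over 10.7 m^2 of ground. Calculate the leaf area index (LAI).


Formula: LAI = total leaf area / ground area  (dimensionless)
LAI = 32.2 m^2 / 10.7 m^2
LAI = 3.01

3.01


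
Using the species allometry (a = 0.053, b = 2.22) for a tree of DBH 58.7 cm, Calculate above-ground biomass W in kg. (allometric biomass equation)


Formula: W = a * DBH^b  (allometric power law)
DBH^b = 58.7^2.22 = 8440.6635
W = 0.053 * 8440.6635 = 447.4 kg

447.4


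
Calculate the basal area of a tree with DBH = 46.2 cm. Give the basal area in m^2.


Formula: BA = pi * (DBH/2)^2 / 10000  (cm^2 to m^2)
Radius = DBH/2 = 46.2/2 = 23.1 cm
BA = pi * 23.1^2 / 10000
   = 1676.3853 cm^2 / 10000
   = 0.1676 m^2

0.1676


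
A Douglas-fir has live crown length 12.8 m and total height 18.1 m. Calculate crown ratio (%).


Formula: Crown Ratio = (Crown Length / Total Height) * 100
CR = (12.8 m / 18.1 m) * 100
CR = 0.7072 * 100 = 70.7%

70.7


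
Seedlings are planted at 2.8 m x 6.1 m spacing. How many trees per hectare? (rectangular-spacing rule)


Formula: TPH = 10000 m^2/ha / (spacing_x * spacing_y)
Area per tree = 2.8 m * 6.1 m = 17.08 m^2
TPH = 10000 / 17.08 = 585 trees/ha

585


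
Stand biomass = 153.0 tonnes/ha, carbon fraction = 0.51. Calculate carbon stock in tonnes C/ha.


Formula: Carbon Stock = Biomass * Carbon Fraction
C = 153.0 t/ha * 0.51
C = 78.0 t C/ha

78.0


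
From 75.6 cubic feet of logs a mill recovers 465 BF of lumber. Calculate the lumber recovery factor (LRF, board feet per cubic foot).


Formula: LRF = Lumber Output (BF) / Log Input (ft^3)
LRF = 465 BF / 75.6 ft^3
LRF = 6.15 BF/ft^3

6.15


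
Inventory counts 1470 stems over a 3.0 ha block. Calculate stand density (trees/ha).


Formula: Stand Density = N_trees / Area_ha
Density = 1470 trees / 3.0 ha
Density = 490 trees/ha

490


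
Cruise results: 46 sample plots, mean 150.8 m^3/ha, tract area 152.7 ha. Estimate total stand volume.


Formula: Total Volume = Mean Volume per ha * Total Area
Total Volume = 150.8 m^3/ha * 152.7 ha
Total Volume = 23027 m^3

23027


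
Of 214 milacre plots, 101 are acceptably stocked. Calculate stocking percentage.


Formula: Stocking % = stocked plots / total plots * 100
Stocking = 101 / 214 * 100
Stocking = 0.472 * 100 = 47.2%

47.2


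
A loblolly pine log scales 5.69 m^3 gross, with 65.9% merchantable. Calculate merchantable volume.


Formula: MV = V_total * (merchantable_pct / 100)
Merchantable fraction = 65.9% / 100 = 0.659
MV = 5.69 m^3 * 0.659 = 3.75 m^3

3.75


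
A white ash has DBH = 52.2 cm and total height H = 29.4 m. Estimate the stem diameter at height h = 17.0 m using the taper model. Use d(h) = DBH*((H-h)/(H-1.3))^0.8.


Taper: d(h) = DBH * ((H - h) / (H - 1.3))^0.8
Numerator = H - h = 29.4 - 17.0 = 12.4 m
Denominator = H - 1.3 = 29.4 - 1.3 = 28.1 m
Ratio = 12.4 / 28.1 = 0.44128
d = 52.2 * 0.44128^0.8 = 27.1 cm

27.1


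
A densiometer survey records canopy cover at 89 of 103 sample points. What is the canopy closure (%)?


Formula: Canopy closure = covered points / total points * 100
Closure = 89 / 103 * 100
Closure = 0.8641 * 100 = 86.4%

86.4


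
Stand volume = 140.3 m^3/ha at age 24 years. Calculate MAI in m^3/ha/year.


Formula: MAI = Total Volume / Stand Age
MAI = 140.3 m^3/ha / 24 years
MAI = 5.85 m^3/ha/year

5.85


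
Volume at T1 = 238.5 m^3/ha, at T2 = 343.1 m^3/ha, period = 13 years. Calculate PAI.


Formula: PAI = (V_T2 - V_T1) / (T2 - T1)
Volume increment = 343.1 - 238.5 = 104.6 m^3/ha
PAI = 104.6 / 13 = 8.05 m^3/ha/year

8.05


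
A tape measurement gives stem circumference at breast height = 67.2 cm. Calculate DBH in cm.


Formula: DBH = C / pi
DBH = 67.2 / pi
pi = 3.14159...
DBH = 21.4 cm

21.4


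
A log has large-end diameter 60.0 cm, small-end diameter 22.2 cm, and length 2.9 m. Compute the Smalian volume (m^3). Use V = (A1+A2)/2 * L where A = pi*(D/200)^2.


Smalian: V = (A1 + A2)/2 * L,  A = pi*(D/200)^2
A1 = pi*(60.0/200)^2 = 0.282743 m^2
A2 = pi*(22.2/200)^2 = 0.038708 m^2
V = (0.282743+0.038708)/2*2.9 = 0.4661 m^3

0.4661


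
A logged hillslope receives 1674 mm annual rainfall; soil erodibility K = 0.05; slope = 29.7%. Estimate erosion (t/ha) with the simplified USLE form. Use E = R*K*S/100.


Formula: E = R * K * S / 100  (simplified USLE)
R * K = 1674 * 0.05 = 83.7
E = 83.7 * 29.7 / 100 = 24.86 t/ha

24.86


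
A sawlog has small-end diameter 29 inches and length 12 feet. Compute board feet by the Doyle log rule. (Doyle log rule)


Doyle: BF = (D - 4)^2 * L / 16
Adjusted diameter = 29 - 4 = 25 in
(D-4)^2 = 25^2 = 625
BF = 625 * 12 / 16 = 469 BF

469


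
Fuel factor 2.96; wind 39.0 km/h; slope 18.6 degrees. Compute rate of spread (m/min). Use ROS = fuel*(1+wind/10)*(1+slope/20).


Formula: ROS = fuel * (1 + wind/10) * (1 + slope/20)
Wind factor = 1 + 39.0/10 = 4.9
Slope factor = 1 + 18.6/20 = 1.93
ROS = 2.96 * 4.9 * 1.93 = 27.99 m/min

27.99


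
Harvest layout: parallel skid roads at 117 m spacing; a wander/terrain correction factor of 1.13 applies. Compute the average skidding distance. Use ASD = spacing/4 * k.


Formula: ASD = (spacing / 4) * correction
Uncorrected distance = spacing / 4 = 117 / 4 = 29.25 m
ASD = 29.25 * 1.13 = 33 m

33


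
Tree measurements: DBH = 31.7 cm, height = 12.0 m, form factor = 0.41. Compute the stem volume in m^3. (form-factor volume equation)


Formula: V = pi * (DBH/200)^2 * H * ff
Radius = DBH/200 = 31.7/200 = 0.1585 m
Radius^2 = 0.1585^2 = 0.02512225 m^2
V = pi * 0.02512225 * 12.0 * 0.41
V = 0.388 m^3

0.388


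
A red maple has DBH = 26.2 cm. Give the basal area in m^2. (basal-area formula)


Formula: BA = pi * (DBH/2)^2 / 10000  (cm^2 to m^2)
Radius = DBH/2 = 26.2/2 = 13.1 cm
BA = pi * 13.1^2 / 10000
   = 539.1287 cm^2 / 10000
   = 0.0539 m^2

0.0539


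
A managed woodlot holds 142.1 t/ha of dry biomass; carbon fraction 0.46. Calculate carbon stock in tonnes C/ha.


Formula: Carbon Stock = Biomass * Carbon Fraction
C = 142.1 t/ha * 0.46
C = 65.4 t C/ha

65.4


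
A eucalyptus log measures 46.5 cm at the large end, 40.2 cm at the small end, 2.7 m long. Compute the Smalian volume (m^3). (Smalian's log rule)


Smalian: V = (A1 + A2)/2 * L,  A = pi*(D/200)^2
A1 = pi*(46.5/200)^2 = 0.169823 m^2
A2 = pi*(40.2/200)^2 = 0.126923 m^2
V = (0.169823+0.126923)/2*2.7 = 0.4006 m^3

0.4006


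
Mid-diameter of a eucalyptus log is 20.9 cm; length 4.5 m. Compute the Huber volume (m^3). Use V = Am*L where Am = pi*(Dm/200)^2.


Huber: V = Am * L,  Am = pi*(Dm/200)^2
Am = pi*(20.9/200)^2 = 0.034307 m^2
V = 0.034307*4.5 = 0.1544 m^3

0.1544


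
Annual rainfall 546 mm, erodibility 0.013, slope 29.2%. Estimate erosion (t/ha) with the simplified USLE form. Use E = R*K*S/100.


Formula: E = R * K * S / 100  (simplified USLE)
R * K = 546 * 0.013 = 7.098
E = 7.098 * 29.2 / 100 = 2.07 t/ha

2.07


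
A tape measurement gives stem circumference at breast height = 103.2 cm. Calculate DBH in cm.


Formula: DBH = C / pi
DBH = 103.2 / pi
pi = 3.14159...
DBH = 32.8 cm

32.8


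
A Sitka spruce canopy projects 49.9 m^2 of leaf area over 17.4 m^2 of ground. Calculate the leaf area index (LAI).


Formula: LAI = total leaf area / ground area  (dimensionless)
LAI = 49.9 m^2 / 17.4 m^2
LAI = 2.87

2.87


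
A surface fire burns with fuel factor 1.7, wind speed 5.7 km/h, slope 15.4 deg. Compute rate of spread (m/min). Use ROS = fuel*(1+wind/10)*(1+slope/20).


Formula: ROS = fuel * (1 + wind/10) * (1 + slope/20)
Wind factor = 1 + 5.7/10 = 1.57
Slope factor = 1 + 15.4/20 = 1.77
ROS = 1.7 * 1.57 * 1.77 = 4.72 m/min

4.72


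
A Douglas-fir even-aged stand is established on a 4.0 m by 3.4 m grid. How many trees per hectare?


Formula: TPH = 10000 m^2/ha / (spacing_x * spacing_y)
Area per tree = 4.0 m * 3.4 m = 13.6 m^2
TPH = 10000 / 13.6 = 735 trees/ha

735


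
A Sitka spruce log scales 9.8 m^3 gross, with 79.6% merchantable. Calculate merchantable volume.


Formula: MV = V_total * (merchantable_pct / 100)
Merchantable fraction = 79.6% / 100 = 0.796
MV = 9.8 m^3 * 0.796 = 7.801 m^3

7.801


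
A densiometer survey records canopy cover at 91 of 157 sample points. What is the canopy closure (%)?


Formula: Canopy closure = covered points / total points * 100
Closure = 91 / 157 * 100
Closure = 0.5796 * 100 = 58.0%

58.0


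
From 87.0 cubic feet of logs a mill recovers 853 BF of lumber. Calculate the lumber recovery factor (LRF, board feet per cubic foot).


Formula: LRF = Lumber Output (BF) / Log Input (ft^3)
LRF = 853 BF / 87.0 ft^3
LRF = 9.8 BF/ft^3

9.8
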